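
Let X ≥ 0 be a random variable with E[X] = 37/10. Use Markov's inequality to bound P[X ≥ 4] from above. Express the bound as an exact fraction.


μ = E[X] = 37/10, a = 4.
Markov: P[X ≥ 4] ≤ μ/a = (37/10)/4 = 37/40.
Numerically: ≈ 0.925000.
(Since a = 4 > μ = 3.700000, the bound 37/40 is < 1 and informative.)

P[X ≥ 4] ≤ 37/40 ≈ 0.925000.


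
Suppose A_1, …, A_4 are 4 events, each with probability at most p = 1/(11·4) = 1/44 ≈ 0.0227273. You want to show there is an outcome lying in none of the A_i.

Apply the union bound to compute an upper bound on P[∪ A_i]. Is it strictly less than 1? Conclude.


Union bound: P[∪_{i=1}^{4} A_i] ≤ Σ_i P[A_i] ≤ 4·p = 4·(1/44) = 1/11.
Numerically: 1/11 ≈ 0.0909091.
Is 1/11 < 1? YES.
Since P[∪ A_i] ≤ 1/11 < 1, the complement has P[∩ A_i^c] ≥ 1 − 1/11 = 10/11 > 0, so some outcome avoids every A_i.

4·p = 1/11 ≈ 0.0909091; existence CERTIFIED by the union bound.


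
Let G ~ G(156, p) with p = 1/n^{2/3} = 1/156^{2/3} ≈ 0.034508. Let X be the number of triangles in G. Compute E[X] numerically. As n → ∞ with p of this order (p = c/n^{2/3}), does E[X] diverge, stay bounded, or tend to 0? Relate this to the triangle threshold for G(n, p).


Number of potential triangles: C(156, 3) = 620620.
Each occurs with probability p³ ≈ (0.034508)³ ≈ 4.1091387e-05.
By linearity: E[X] = C(156, 3)·p³ ≈ 620620 · 4.1091387e-05 ≈ 25.50214.
Since α = 2/3 < 1, p = c/n^{2/3} ≫ 1/n is above the triangle threshold p ~ 1/n. Asymptotically E[X] ~ (c³/6)·n^{3(1−α)} = (1³/6)·n^{1} → ∞; triangles are abundant w.h.p.

E[X] ≈ 25.50214; in regime p = Θ(1/n^{2/3}) E[X] diverges (above the triangle threshold p ~ 1/n).


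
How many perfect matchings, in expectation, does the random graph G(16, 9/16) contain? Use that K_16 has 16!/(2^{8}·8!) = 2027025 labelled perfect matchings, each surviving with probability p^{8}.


K_16 has 16!/(2^{8}·8!) = 2027025 labelled perfect matchings.
For each such perfect matching H, let X_H = 1 if all 8 edges of H are present in G. Then P[X_H = 1] = p^{8} = (9/16)^{8} = 43046721/4294967296.
By linearity of expectation: E[X] = Σ_H E[X_H] = 2027025 · p^{8} = 2027025 · 43046721/4294967296 = 87256779635025/4294967296.
Numerically: E[X] ≈ 20316.1.

E[X] = 2027025 · (9/16)^{8} = 87256779635025/4294967296 ≈ 20316.1.


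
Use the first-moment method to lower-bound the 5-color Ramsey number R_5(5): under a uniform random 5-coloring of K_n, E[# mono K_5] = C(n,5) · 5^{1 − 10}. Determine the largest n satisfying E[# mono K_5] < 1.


We need C(n, 5) · 5^{1 − 10} < 1, i.e. C(n, 5) < 5^{10 − 1} = 1953125.
Check values of n near the boundary:
  n = 47: C(47, 5) = 1533939; 1533939 < 1953125? YES
  n = 48: C(48, 5) = 1712304; 1712304 < 1953125? YES
  n = 49: C(49, 5) = 1906884; 1906884 < 1953125? YES
  n = 50: C(50, 5) = 2118760; 2118760 < 1953125? NO
  n = 51: C(51, 5) = 2349060; 2349060 < 1953125? NO
The largest n with C(n, 5) < 1953125 is n = 49 (where E[X] = 1906884/1953125 ≈ 0.976). Hence R_5(5) > 49, i.e. R_5(5) ≥ 50.

Largest n = 49; hence R_5(5) > 49.


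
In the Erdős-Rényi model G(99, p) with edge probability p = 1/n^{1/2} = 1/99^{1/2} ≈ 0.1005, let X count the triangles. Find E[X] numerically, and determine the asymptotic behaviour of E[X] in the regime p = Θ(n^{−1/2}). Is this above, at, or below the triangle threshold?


Number of potential triangles: C(99, 3) = 156849.
Each occurs with probability p³ ≈ (0.1005)³ ≈ 1.015190e-03.
By linearity: E[X] = C(99, 3)·p³ ≈ 156849 · 1.015190e-03 ≈ 159.2315.
Since α = 1/2 < 1, p = c/n^{1/2} ≫ 1/n is above the triangle threshold p ~ 1/n. Asymptotically E[X] ~ (c³/6)·n^{3(1−α)} = (1³/6)·n^{1.5} → ∞; triangles are abundant w.h.p.

E[X] ≈ 159.2315; in regime p = Θ(1/n^{1/2}) E[X] diverges (above the triangle threshold p ~ 1/n).


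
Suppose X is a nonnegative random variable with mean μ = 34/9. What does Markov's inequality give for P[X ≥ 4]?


μ = E[X] = 34/9, a = 4.
Markov: P[X ≥ 4] ≤ μ/a = (34/9)/4 = 17/18.
Numerically: ≈ 0.944444.
(Since a = 4 > μ = 3.777778, the bound 17/18 is < 1 and informative.)

P[X ≥ 4] ≤ 17/18 ≈ 0.944444.


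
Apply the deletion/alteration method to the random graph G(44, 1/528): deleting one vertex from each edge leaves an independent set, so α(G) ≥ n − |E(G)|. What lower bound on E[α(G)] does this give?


E[|E(G)|] = C(44, 2)·p = 946 · (1/528) = 43/24.
E[α(G)] ≥ n − E[|E(G)|] = 44 − 43/24 = 1013/24.
Numerically: ≈ 42.208333.
(This is only a lower bound; the true E[α(G)] may be larger.)

E[α(G)] ≥ 1013/24 ≈ 42.208333.


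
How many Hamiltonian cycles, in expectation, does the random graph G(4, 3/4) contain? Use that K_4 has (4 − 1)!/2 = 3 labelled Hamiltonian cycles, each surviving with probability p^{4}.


K_4 has (4 − 1)!/2 = 3 labelled Hamiltonian cycles.
For each such Hamiltonian cycle H, let X_H = 1 if all 4 edges of H are present in G. Then P[X_H = 1] = p^{4} = (3/4)^{4} = 81/256.
By linearity: E[X] = Σ_H E[X_H] = 3 · p^{4} = 3 · 81/256 = 243/256.
Numerically: E[X] ≈ 0.9492.

E[X] = 3 · (3/4)^{4} = 243/256 ≈ 0.9492.


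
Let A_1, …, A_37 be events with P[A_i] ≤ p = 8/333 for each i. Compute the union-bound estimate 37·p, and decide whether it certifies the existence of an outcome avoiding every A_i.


Union bound: P[∪_{i=1}^{37} A_i] ≤ Σ_i P[A_i] ≤ 37·p = 37·(8/333) = 8/9.
Numerically: 8/9 ≈ 0.8888889.
Is 8/9 < 1? YES.
Since P[∪ A_i] ≤ 8/9 < 1, the complement has P[∩ A_i^c] ≥ 1 − 8/9 = 1/9 > 0, so some outcome avoids every A_i.

37·p = 8/9 ≈ 0.8888889; existence CERTIFIED by the union bound.


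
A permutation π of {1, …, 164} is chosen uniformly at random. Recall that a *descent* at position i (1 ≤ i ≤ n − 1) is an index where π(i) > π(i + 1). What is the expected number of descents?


Write X = Σ X_I over i = 1, …, 163, with X_I the indicator of one descent.
There are 163 indicators.
For each fixed i, the pair (π(i), π(i+1)) is a uniformly random ordered pair of distinct values from {1, …, 164}; by symmetry P[π(i) > π(i+1)] = 1/2.
By linearity: E[X] = 163 · (1/2) = (164 − 1) · (1/2) = 163/2 ≈ 81.5000.

E[X] = 163/2 = 81.5000.


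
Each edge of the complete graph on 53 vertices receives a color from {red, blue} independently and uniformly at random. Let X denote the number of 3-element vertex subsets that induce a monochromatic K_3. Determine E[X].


Let X = Σ_S X_S over the C(53, 3) = 23426 subsets S of size 3, where X_S = 1 if the K_3 on S is monochromatic.
For a fixed S, the K_3 on S has C(3, 2) = 3 edges. P[all 3 edges red] = (1/2)^3, and likewise for blue, so P[monochromatic] = 2·(1/2)^3 = 2^{1 − 3} = 1/4.
By linearity: E[X] = C(53, 3) · 2^{1 − 3} = 23426 · 1/4 = 11713/2.
Numerically: E[X] ≈ 5856.500.

E[X] = C(53,3)·2^(1−C(3,2)) = 11713/2 ≈ 5856.500.


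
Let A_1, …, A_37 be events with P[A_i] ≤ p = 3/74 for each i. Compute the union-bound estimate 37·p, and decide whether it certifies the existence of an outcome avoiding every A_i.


Union bound: P[∪_{i=1}^{37} A_i] ≤ Σ_i P[A_i] ≤ 37·p = 37·(3/74) = 3/2.
Numerically: 3/2 ≈ 1.5000.
Is 3/2 < 1? NO.
Since the bound 3/2 is ≥ 1, the union bound is uninformative here; it does NOT by itself certify existence.

37·p = 3/2 ≈ 1.5000; existence NOT certified by the union bound.


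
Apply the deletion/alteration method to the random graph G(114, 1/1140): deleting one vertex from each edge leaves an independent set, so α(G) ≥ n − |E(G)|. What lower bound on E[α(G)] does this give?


E[|E(G)|] = C(114, 2)·p = 6441 · (1/1140) = 113/20.
E[α(G)] ≥ n − E[|E(G)|] = 114 − 113/20 = 2167/20.
Numerically: ≈ 108.350.
(This is only a lower bound; the true E[α(G)] may be larger.)

E[α(G)] ≥ 2167/20 ≈ 108.350.


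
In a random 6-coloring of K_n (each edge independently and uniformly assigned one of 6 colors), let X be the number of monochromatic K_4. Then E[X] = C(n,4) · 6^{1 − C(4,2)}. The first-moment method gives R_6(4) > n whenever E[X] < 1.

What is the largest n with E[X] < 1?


We need C(n, 4) · 6^{1 − 6} < 1, i.e. C(n, 4) < 6^{6 − 1} = 7776.
Check values of n near the boundary:
  n = 21: C(21, 4) = 5985; 5985 < 7776? YES
  n = 22: C(22, 4) = 7315; 7315 < 7776? YES
  n = 23: C(23, 4) = 8855; 8855 < 7776? NO
  n = 24: C(24, 4) = 10626; 10626 < 7776? NO
The largest n with C(n, 4) < 7776 is n = 22 (where E[X] = 7315/7776 ≈ 0.94072). Hence R_6(4) > 22, i.e. R_6(4) ≥ 23.

Largest n = 22; hence R_6(4) > 22.


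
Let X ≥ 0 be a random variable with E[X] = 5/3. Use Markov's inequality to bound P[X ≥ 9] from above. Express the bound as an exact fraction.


μ = E[X] = 5/3, a = 9.
Markov: P[X ≥ 9] ≤ μ/a = (5/3)/9 = 5/27.
Numerically: ≈ 0.18519.
(Since a = 9 > μ = 1.66667, the bound 5/27 is < 1 and informative.)

P[X ≥ 9] ≤ 5/27 ≈ 0.18519.


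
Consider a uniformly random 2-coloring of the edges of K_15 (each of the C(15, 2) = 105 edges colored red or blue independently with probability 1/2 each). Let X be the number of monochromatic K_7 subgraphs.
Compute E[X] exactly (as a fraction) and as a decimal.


Let X = Σ_S X_S over the C(15, 7) = 6435 subsets S of size 7, where X_S = 1 if the K_7 on S is monochromatic.
For a fixed S, the K_7 on S has C(7, 2) = 21 edges. P[all 21 edges red] = (1/2)^21, and likewise for blue, so P[monochromatic] = 2·(1/2)^21 = 2^{1 − 21} = 1/1048576.
Summing: E[X] = C(15, 7) · 2^{1 − 21} = 6435 · 1/1048576 = 6435/1048576.
Numerically: E[X] ≈ 0.006137.

E[X] = C(15,7)·2^(1−C(7,2)) = 6435/1048576 ≈ 0.006137.


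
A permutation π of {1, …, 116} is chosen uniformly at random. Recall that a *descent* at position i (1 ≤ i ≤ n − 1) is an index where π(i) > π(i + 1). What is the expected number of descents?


Write X = Σ X_I over i = 1, …, 115, with X_I the indicator of one descent.
There are 115 indicators.
For each fixed i, the pair (π(i), π(i+1)) is a uniformly random ordered pair of distinct values from {1, …, 116}; by symmetry P[π(i) > π(i+1)] = 1/2.
By linearity: E[X] = 115 · (1/2) = (116 − 1) · (1/2) = 115/2 ≈ 57.500.

E[X] = 115/2 = 57.500.


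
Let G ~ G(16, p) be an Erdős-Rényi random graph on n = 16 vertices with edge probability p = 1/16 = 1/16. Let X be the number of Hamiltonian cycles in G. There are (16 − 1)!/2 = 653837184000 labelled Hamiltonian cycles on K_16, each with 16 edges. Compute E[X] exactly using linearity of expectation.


K_16 has (16 − 1)!/2 = 653837184000 labelled Hamiltonian cycles.
For each such Hamiltonian cycle H, let X_H = 1 if all 16 edges of H are present in G. Then P[X_H = 1] = p^{16} = (1/16)^{16} = 1/18446744073709551616.
By linearity: E[X] = Σ_H E[X_H] = 653837184000 · p^{16} = 653837184000 · 1/18446744073709551616 = 638512875/18014398509481984.
Numerically: E[X] ≈ 3.5445e-08.

E[X] = 653837184000 · (1/16)^{16} = 638512875/18014398509481984 ≈ 3.5445e-08.


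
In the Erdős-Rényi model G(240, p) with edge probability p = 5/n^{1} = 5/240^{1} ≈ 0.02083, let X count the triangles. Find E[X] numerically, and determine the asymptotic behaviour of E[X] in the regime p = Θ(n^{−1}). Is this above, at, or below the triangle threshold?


Number of potential triangles: C(240, 3) = 2275280.
Each occurs with probability p³ ≈ (0.02083)³ ≈ 9.042245e-06.
By linearity: E[X] = C(240, 3)·p³ ≈ 2275280 · 9.042245e-06 ≈ 20.5736.
Here α = 1, so p = 5/n is exactly at the triangle threshold p ~ 1/n. Asymptotically E[X] → c³/6 = 5³/6 = 125/6 ≈ 20.8333, a bounded constant. In this regime the triangle count is asymptotically Poisson(c³/6).

E[X] ≈ 20.5736; in regime p = Θ(1/n^{1}) E[X] stays bounded (at the triangle threshold p ~ 1/n).


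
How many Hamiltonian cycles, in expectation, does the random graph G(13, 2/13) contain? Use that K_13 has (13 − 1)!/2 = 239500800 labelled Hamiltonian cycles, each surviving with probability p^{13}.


K_13 has (13 − 1)!/2 = 239500800 labelled Hamiltonian cycles.
For each such Hamiltonian cycle H, let X_H = 1 if all 13 edges of H are present in G. Then P[X_H = 1] = p^{13} = (2/13)^{13} = 8192/302875106592253.
By linearity: E[X] = Σ_H E[X_H] = 239500800 · p^{13} = 239500800 · 8192/302875106592253 = 1961990553600/302875106592253.
Numerically: E[X] ≈ 0.006478.

E[X] = 239500800 · (2/13)^{13} = 1961990553600/302875106592253 ≈ 0.006478.


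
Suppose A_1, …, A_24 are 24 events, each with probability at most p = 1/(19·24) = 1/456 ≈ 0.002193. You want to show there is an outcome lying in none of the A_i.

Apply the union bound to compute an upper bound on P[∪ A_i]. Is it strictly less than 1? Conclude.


Union bound: P[∪_{i=1}^{24} A_i] ≤ Σ_i P[A_i] ≤ 24·p = 24·(1/456) = 1/19.
Numerically: 1/19 ≈ 0.052632.
Is 1/19 < 1? YES.
Since P[∪ A_i] ≤ 1/19 < 1, the complement has P[∩ A_i^c] ≥ 1 − 1/19 = 18/19 > 0, so some outcome avoids every A_i.

24·p = 1/19 ≈ 0.052632; existence CERTIFIED by the union bound.


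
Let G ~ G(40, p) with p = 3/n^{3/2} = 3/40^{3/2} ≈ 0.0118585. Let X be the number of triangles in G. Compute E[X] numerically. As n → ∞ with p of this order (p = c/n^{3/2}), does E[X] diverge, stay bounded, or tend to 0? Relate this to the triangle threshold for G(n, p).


Number of potential triangles: C(40, 3) = 9880.
Each occurs with probability p³ ≈ (0.0118585)³ ≈ 1.66760736e-06.
By linearity: E[X] = C(40, 3)·p³ ≈ 9880 · 1.66760736e-06 ≈ 0.016476.
Since α = 3/2 > 1, p = c/n^{3/2} = o(1/n) is below the triangle threshold p ~ 1/n. Asymptotically E[X] ~ (c³/6)·n^{3(1−α)} = (3³/6)·n^{-1.5} → 0, so by Markov's inequality G has no triangles w.h.p.

E[X] ≈ 0.016476; in regime p = Θ(1/n^{3/2}) E[X] tends to 0 (below the triangle threshold p ~ 1/n).


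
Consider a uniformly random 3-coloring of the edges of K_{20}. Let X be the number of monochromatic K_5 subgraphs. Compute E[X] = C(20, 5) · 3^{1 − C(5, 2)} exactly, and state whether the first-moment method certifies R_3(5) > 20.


E[X] = C(20, 5) · 3^{1 − 10} = 15504 · 3^{−9} = 15504/19683.
As a reduced fraction: E[X] = 5168/6561 ≈ 0.788.
Is E[X] < 1? YES.
Since E[X] < 1, there exists a 3-coloring of K_{20} with no monochromatic K_5; hence R_3(5) > 20.

E[X] = 5168/6561 ≈ 0.788; E[X] < 1, so R_3(5) > 20.


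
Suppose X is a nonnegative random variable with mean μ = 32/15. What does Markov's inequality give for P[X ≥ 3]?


μ = E[X] = 32/15, a = 3.
Markov: P[X ≥ 3] ≤ μ/a = (32/15)/3 = 32/45.
Numerically: ≈ 0.71111.
(Since a = 3 > μ = 2.13333, the bound 32/45 is < 1 and informative.)

P[X ≥ 3] ≤ 32/45 ≈ 0.71111.


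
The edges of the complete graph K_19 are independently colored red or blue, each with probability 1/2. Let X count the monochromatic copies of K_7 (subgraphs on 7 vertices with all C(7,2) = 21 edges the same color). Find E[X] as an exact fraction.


Let X = Σ_S X_S over the C(19, 7) = 50388 subsets S of size 7, where X_S = 1 if the K_7 on S is monochromatic.
For a fixed S, the K_7 on S has C(7, 2) = 21 edges. P[all 21 edges red] = (1/2)^21, and likewise for blue, so P[monochromatic] = 2·(1/2)^21 = 2^{1 − 21} = 1/1048576.
Summing: E[X] = C(19, 7) · 2^{1 − 21} = 50388 · 1/1048576 = 12597/262144.
Numerically: E[X] ≈ 0.04805.

E[X] = C(19,7)·2^(1−C(7,2)) = 12597/262144 ≈ 0.04805.


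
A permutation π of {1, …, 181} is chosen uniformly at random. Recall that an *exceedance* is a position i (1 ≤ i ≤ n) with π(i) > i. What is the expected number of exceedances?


Write X = Σ_{i=1}^{181} X_i, where X_i = 1_{π(i) > i}.
For each fixed i, π(i) is uniform over {1, …, 181} (marginal of a uniform permutation), so P[π(i) > i] = (n − i)/n. Summing: Σ_{i=1}^{181} (n − i)/n = (0 + 1 + … + 180)/181 = 181(181 − 1)/(2·181) = (181 − 1)/2.
Hence E[X] = Σ_{i=1}^{181} (181 − i)/181 = 90 ≈ 90.000000.

E[X] = 90 = 90.000000.


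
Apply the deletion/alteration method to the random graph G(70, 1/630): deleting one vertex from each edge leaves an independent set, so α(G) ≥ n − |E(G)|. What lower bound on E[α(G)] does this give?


E[|E(G)|] = C(70, 2)·p = 2415 · (1/630) = 23/6.
E[α(G)] ≥ n − E[|E(G)|] = 70 − 23/6 = 397/6.
Numerically: ≈ 66.166667.
(This is only a lower bound; the true E[α(G)] may be larger.)

E[α(G)] ≥ 397/6 ≈ 66.166667.


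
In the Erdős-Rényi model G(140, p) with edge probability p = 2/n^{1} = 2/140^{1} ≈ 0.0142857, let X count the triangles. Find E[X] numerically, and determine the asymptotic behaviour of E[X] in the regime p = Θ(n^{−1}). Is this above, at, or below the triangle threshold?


Number of potential triangles: C(140, 3) = 447580.
Each occurs with probability p³ ≈ (0.0142857)³ ≈ 2.91545190e-06.
By linearity: E[X] = C(140, 3)·p³ ≈ 447580 · 2.91545190e-06 ≈ 1.304898.
Here α = 1, so p = 2/n is exactly at the triangle threshold p ~ 1/n. Asymptotically E[X] → c³/6 = 2³/6 = 4/3 ≈ 1.333333, a bounded constant. In this regime the triangle count is asymptotically Poisson(c³/6).

E[X] ≈ 1.304898; in regime p = Θ(1/n^{1}) E[X] stays bounded (at the triangle threshold p ~ 1/n).


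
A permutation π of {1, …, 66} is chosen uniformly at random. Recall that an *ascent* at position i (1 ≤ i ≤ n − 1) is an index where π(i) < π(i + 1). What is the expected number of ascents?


Write X = Σ X_I over i = 1, …, 65, with X_I the indicator of one ascent.
There are 65 indicators.
For each fixed i, the pair (π(i), π(i+1)) is a uniformly random ordered pair of distinct values from {1, …, 66}; by symmetry P[π(i) < π(i+1)] = 1/2.
By linearity: E[X] = 65 · (1/2) = (66 − 1) · (1/2) = 65/2 ≈ 32.500000.

E[X] = 65/2 = 32.500000.


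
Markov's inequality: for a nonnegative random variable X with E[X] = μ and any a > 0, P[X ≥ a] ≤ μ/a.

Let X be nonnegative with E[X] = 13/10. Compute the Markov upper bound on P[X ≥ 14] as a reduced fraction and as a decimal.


μ = E[X] = 13/10, a = 14.
Markov: P[X ≥ 14] ≤ μ/a = (13/10)/14 = 13/140.
Numerically: ≈ 0.092857.
(Since a = 14 > μ = 1.300000, the bound 13/140 is < 1 and informative.)

P[X ≥ 14] ≤ 13/140 ≈ 0.092857.


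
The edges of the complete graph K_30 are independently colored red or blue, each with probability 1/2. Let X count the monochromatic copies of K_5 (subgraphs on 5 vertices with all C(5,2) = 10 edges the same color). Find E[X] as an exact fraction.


Let X = Σ_S X_S over the C(30, 5) = 142506 subsets S of size 5, where X_S = 1 if the K_5 on S is monochromatic.
For a fixed S, the K_5 on S has C(5, 2) = 10 edges. P[all 10 edges red] = (1/2)^10, and likewise for blue, so P[monochromatic] = 2·(1/2)^10 = 2^{1 − 10} = 1/512.
By linearity: E[X] = C(30, 5) · 2^{1 − 10} = 142506 · 1/512 = 71253/256.
Numerically: E[X] ≈ 278.332.

E[X] = C(30,5)·2^(1−C(5,2)) = 71253/256 ≈ 278.332.


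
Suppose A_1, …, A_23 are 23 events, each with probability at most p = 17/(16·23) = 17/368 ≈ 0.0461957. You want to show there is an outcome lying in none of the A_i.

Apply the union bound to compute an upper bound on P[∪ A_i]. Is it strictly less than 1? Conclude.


Union bound: P[∪_{i=1}^{23} A_i] ≤ Σ_i P[A_i] ≤ 23·p = 23·(17/368) = 17/16.
Numerically: 17/16 ≈ 1.0625000.
Is 17/16 < 1? NO.
Since the bound 17/16 is ≥ 1, the union bound is uninformative here; it does NOT by itself certify existence.

23·p = 17/16 ≈ 1.0625000; existence NOT certified by the union bound.


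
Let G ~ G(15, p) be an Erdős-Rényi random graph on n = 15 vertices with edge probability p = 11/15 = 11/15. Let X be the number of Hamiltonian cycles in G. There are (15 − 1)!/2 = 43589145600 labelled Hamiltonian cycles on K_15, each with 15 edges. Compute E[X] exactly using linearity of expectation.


K_15 has (15 − 1)!/2 = 43589145600 labelled Hamiltonian cycles.
For each such Hamiltonian cycle H, let X_H = 1 if all 15 edges of H are present in G. Then P[X_H = 1] = p^{15} = (11/15)^{15} = 4177248169415651/437893890380859375.
By linearity: E[X] = Σ_H E[X_H] = 43589145600 · p^{15} = 43589145600 · 4177248169415651/437893890380859375 = 29972457393249757754368/72081298828125.
Numerically: E[X] ≈ 4.1581e+08.

E[X] = 43589145600 · (11/15)^{15} = 29972457393249757754368/72081298828125 ≈ 4.1581e+08.


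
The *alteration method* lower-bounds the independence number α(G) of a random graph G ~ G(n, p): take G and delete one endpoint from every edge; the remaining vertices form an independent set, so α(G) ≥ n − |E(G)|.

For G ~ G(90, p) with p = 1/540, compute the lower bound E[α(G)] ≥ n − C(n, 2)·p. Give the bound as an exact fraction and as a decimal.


E[|E(G)|] = C(90, 2)·p = 4005 · (1/540) = 89/12.
E[α(G)] ≥ n − E[|E(G)|] = 90 − 89/12 = 991/12.
Numerically: ≈ 82.583333.
(This is only a lower bound; the true E[α(G)] may be larger.)

E[α(G)] ≥ 991/12 ≈ 82.583333.


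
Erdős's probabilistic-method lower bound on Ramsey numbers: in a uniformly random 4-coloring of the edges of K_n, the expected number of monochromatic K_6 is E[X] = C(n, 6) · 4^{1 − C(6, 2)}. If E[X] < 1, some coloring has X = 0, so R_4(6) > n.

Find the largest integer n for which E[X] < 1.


We need C(n, 6) · 4^{1 − 15} < 1, i.e. C(n, 6) < 4^{15 − 1} = 268435456.
Check values of n near the boundary:
  n = 72: C(72, 6) = 156238908; 156238908 < 268435456? YES
  n = 73: C(73, 6) = 170230452; 170230452 < 268435456? YES
  n = 74: C(74, 6) = 185250786; 185250786 < 268435456? YES
  n = 75: C(75, 6) = 201359550; 201359550 < 268435456? YES
  n = 76: C(76, 6) = 218618940; 218618940 < 268435456? YES
  n = 77: C(77, 6) = 237093780; 237093780 < 268435456? YES
  n = 78: C(78, 6) = 256851595; 256851595 < 268435456? YES
  n = 79: C(79, 6) = 277962685; 277962685 < 268435456? NO
The largest n with C(n, 6) < 268435456 is n = 78 (where E[X] = 256851595/268435456 ≈ 0.95685). Hence R_4(6) > 78, i.e. R_4(6) ≥ 79.

Largest n = 78; hence R_4(6) > 78.


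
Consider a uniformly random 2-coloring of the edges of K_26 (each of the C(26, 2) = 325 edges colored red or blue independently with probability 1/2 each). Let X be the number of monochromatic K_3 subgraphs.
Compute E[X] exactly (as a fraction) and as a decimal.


Let X = Σ_S X_S over the C(26, 3) = 2600 subsets S of size 3, where X_S = 1 if the K_3 on S is monochromatic.
For a fixed S, the K_3 on S has C(3, 2) = 3 edges. P[all 3 edges red] = (1/2)^3, and likewise for blue, so P[monochromatic] = 2·(1/2)^3 = 2^{1 − 3} = 1/4.
By linearity: E[X] = C(26, 3) · 2^{1 − 3} = 2600 · 1/4 = 650.
Numerically: E[X] ≈ 650.0000.

E[X] = C(26,3)·2^(1−C(3,2)) = 650 ≈ 650.0000.


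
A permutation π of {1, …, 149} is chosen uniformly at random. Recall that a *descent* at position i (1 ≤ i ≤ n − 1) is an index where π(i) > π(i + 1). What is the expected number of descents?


Write X = Σ X_I over i = 1, …, 148, with X_I the indicator of one descent.
There are 148 indicators.
For each fixed i, the pair (π(i), π(i+1)) is a uniformly random ordered pair of distinct values from {1, …, 149}; by symmetry P[π(i) > π(i+1)] = 1/2.
By linearity: E[X] = 148 · (1/2) = (149 − 1) · (1/2) = 74 ≈ 74.000000.

E[X] = 74 = 74.000000.


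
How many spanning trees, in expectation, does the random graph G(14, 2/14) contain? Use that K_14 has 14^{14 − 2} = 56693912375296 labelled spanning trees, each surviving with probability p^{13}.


K_14 has 14^{14 − 2} = 56693912375296 labelled spanning trees.
For each such spanning tree H, let X_H = 1 if all 13 edges of H are present in G. Then P[X_H = 1] = p^{13} = (1/7)^{13} = 1/96889010407.
By linearity: E[X] = Σ_H E[X_H] = 56693912375296 · p^{13} = 56693912375296 · 1/96889010407 = 4096/7.
Numerically: E[X] ≈ 585.143.

E[X] = 56693912375296 · (1/7)^{13} = 4096/7 ≈ 585.143.


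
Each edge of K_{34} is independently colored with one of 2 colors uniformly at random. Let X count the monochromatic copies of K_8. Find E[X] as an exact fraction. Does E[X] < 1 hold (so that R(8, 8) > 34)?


E[X] = C(34, 8) · 2^{1 − 28} = 18156204 · 2^{−27} = 18156204/134217728.
As a reduced fraction: E[X] = 4539051/33554432 ≈ 0.1352743.
Is E[X] < 1? YES.
Since E[X] < 1, there exists a 2-coloring of K_{34} with no monochromatic K_8; hence R(8, 8) > 34.

E[X] = 4539051/33554432 ≈ 0.1352743; E[X] < 1, so R(8, 8) > 34.


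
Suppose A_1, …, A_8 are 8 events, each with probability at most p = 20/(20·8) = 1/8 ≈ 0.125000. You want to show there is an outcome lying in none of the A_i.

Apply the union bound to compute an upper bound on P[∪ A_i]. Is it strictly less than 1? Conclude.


Union bound: P[∪_{i=1}^{8} A_i] ≤ Σ_i P[A_i] ≤ 8·p = 8·(1/8) = 1.
Numerically: 1 ≈ 1.000000.
Is 1 < 1? NO.
Since the bound 1 is ≥ 1, the union bound is uninformative here; it does NOT by itself certify existence.

8·p = 1 ≈ 1.000000; existence NOT certified by the union bound.


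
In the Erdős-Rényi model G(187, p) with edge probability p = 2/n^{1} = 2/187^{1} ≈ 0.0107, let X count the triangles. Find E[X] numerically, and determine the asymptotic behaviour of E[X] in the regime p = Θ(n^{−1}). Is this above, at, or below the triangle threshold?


Number of potential triangles: C(187, 3) = 1072445.
Each occurs with probability p³ ≈ (0.0107)³ ≈ 1.22339e-06.
By linearity: E[X] = C(187, 3)·p³ ≈ 1072445 · 1.22339e-06 ≈ 1.312.
Here α = 1, so p = 2/n is exactly at the triangle threshold p ~ 1/n. Asymptotically E[X] → c³/6 = 2³/6 = 4/3 ≈ 1.333, a bounded constant. In this regime the triangle count is asymptotically Poisson(c³/6).

E[X] ≈ 1.312; in regime p = Θ(1/n^{1}) E[X] stays bounded (at the triangle threshold p ~ 1/n).


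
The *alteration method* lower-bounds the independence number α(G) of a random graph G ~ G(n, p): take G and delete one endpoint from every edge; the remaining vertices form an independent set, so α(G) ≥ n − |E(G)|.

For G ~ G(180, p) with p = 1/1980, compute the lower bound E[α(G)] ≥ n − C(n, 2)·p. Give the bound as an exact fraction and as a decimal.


E[|E(G)|] = C(180, 2)·p = 16110 · (1/1980) = 179/22.
E[α(G)] ≥ n − E[|E(G)|] = 180 − 179/22 = 3781/22.
Numerically: ≈ 171.863636.
(This is only a lower bound; the true E[α(G)] may be larger.)

E[α(G)] ≥ 3781/22 ≈ 171.863636.


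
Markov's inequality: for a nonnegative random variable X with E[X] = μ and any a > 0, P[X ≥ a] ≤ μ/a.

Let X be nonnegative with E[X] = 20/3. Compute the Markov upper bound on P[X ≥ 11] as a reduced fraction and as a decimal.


μ = E[X] = 20/3, a = 11.
Markov: P[X ≥ 11] ≤ μ/a = (20/3)/11 = 20/33.
Numerically: ≈ 0.606.
(Since a = 11 > μ = 6.667, the bound 20/33 is < 1 and informative.)

P[X ≥ 11] ≤ 20/33 ≈ 0.606.


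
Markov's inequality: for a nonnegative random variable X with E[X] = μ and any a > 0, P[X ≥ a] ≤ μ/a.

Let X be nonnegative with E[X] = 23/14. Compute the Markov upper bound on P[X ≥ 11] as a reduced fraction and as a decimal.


μ = E[X] = 23/14, a = 11.
Markov: P[X ≥ 11] ≤ μ/a = (23/14)/11 = 23/154.
Numerically: ≈ 0.14935.
(Since a = 11 > μ = 1.64286, the bound 23/154 is < 1 and informative.)

P[X ≥ 11] ≤ 23/154 ≈ 0.14935.


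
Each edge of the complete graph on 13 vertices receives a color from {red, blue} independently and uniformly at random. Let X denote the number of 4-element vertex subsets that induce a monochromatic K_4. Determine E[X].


Let X = Σ_S X_S over the C(13, 4) = 715 subsets S of size 4, where X_S = 1 if the K_4 on S is monochromatic.
For a fixed S, the K_4 on S has C(4, 2) = 6 edges. P[all 6 edges red] = (1/2)^6, and likewise for blue, so P[monochromatic] = 2·(1/2)^6 = 2^{1 − 6} = 1/32.
Summing: E[X] = C(13, 4) · 2^{1 − 6} = 715 · 1/32 = 715/32.
Numerically: E[X] ≈ 22.34375.

E[X] = C(13,4)·2^(1−C(4,2)) = 715/32 ≈ 22.34375.


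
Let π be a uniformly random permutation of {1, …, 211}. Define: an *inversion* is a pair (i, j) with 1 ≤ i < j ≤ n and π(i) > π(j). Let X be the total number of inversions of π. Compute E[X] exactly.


Write X = Σ X_I over the C(211, 2) = 22155 pairs i < j, with X_I the indicator of one inversion.
There are 22155 indicators.
For each fixed pair i < j, the values π(i) and π(j) are two distinct elements of {1, …, 211} in uniformly random order; by symmetry P[π(i) > π(j)] = 1/2.
By linearity: E[X] = 22155 · (1/2) = C(211, 2) · (1/2) = 22155/2 = 22155/2 ≈ 11077.50000.

E[X] = 22155/2 = 11077.50000.


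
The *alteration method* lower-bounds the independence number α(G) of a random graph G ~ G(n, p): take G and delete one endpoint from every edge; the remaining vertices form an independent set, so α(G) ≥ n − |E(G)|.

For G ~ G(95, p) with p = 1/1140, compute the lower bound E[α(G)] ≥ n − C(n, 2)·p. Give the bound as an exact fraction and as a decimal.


E[|E(G)|] = C(95, 2)·p = 4465 · (1/1140) = 47/12.
E[α(G)] ≥ n − E[|E(G)|] = 95 − 47/12 = 1093/12.
Numerically: ≈ 91.08333.
(This is only a lower bound; the true E[α(G)] may be larger.)

E[α(G)] ≥ 1093/12 ≈ 91.08333.


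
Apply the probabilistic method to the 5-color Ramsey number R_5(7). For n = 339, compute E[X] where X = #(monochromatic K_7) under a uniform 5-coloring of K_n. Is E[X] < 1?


E[X] = C(339, 7) · 5^{1 − 21} = 95915887062372 · 5^{−20} = 95915887062372/95367431640625.
As a reduced fraction: E[X] = 95915887062372/95367431640625 ≈ 1.0058.
Is E[X] < 1? NO.
Since E[X] ≥ 1, the first-moment bound is inconclusive at n = 339; it does NOT by itself certify R_5(7) > 339.

E[X] = 95915887062372/95367431640625 ≈ 1.0058; E[X] ≥ 1; first-moment method inconclusive here.


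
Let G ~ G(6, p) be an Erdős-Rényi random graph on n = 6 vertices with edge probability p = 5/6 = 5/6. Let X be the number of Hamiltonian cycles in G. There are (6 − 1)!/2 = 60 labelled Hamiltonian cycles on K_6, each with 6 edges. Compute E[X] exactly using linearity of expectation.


K_6 has (6 − 1)!/2 = 60 labelled Hamiltonian cycles.
For each such Hamiltonian cycle H, let X_H = 1 if all 6 edges of H are present in G. Then P[X_H = 1] = p^{6} = (5/6)^{6} = 15625/46656.
Summing the indicators: E[X] = Σ_H E[X_H] = 60 · p^{6} = 60 · 15625/46656 = 78125/3888.
Numerically: E[X] ≈ 20.09.

E[X] = 60 · (5/6)^{6} = 78125/3888 ≈ 20.09.


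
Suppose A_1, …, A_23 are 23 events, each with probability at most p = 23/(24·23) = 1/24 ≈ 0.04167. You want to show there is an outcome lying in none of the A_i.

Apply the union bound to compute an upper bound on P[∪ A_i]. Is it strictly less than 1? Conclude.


Union bound: P[∪_{i=1}^{23} A_i] ≤ Σ_i P[A_i] ≤ 23·p = 23·(1/24) = 23/24.
Numerically: 23/24 ≈ 0.95833.
Is 23/24 < 1? YES.
Since P[∪ A_i] ≤ 23/24 < 1, the complement has P[∩ A_i^c] ≥ 1 − 23/24 = 1/24 > 0, so some outcome avoids every A_i.

23·p = 23/24 ≈ 0.95833; existence CERTIFIED by the union bound.


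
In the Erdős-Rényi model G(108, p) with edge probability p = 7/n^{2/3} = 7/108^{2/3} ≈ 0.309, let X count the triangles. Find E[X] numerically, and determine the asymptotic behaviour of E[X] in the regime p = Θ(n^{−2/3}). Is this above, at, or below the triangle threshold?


Number of potential triangles: C(108, 3) = 204156.
Each occurs with probability p³ ≈ (0.309)³ ≈ 2.94067e-02.
By linearity: E[X] = C(108, 3)·p³ ≈ 204156 · 2.94067e-02 ≈ 6003.559.
Since α = 2/3 < 1, p = c/n^{2/3} ≫ 1/n is above the triangle threshold p ~ 1/n. Asymptotically E[X] ~ (c³/6)·n^{3(1−α)} = (7³/6)·n^{1} → ∞; triangles are abundant w.h.p.

E[X] ≈ 6003.559; in regime p = Θ(1/n^{2/3}) E[X] diverges (above the triangle threshold p ~ 1/n).


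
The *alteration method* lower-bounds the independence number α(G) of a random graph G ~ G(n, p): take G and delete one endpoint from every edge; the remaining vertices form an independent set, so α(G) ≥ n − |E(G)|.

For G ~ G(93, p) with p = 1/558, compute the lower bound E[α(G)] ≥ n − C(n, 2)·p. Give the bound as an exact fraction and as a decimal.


E[|E(G)|] = C(93, 2)·p = 4278 · (1/558) = 23/3.
E[α(G)] ≥ n − E[|E(G)|] = 93 − 23/3 = 256/3.
Numerically: ≈ 85.33333.
(This is only a lower bound; the true E[α(G)] may be larger.)

E[α(G)] ≥ 256/3 ≈ 85.33333.


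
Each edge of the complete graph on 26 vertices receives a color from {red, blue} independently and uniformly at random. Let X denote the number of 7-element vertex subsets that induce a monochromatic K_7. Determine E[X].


Let X = Σ_S X_S over the C(26, 7) = 657800 subsets S of size 7, where X_S = 1 if the K_7 on S is monochromatic.
For a fixed S, the K_7 on S has C(7, 2) = 21 edges. P[all 21 edges red] = (1/2)^21, and likewise for blue, so P[monochromatic] = 2·(1/2)^21 = 2^{1 − 21} = 1/1048576.
Summing: E[X] = C(26, 7) · 2^{1 − 21} = 657800 · 1/1048576 = 82225/131072.
Numerically: E[X] ≈ 0.627327.

E[X] = C(26,7)·2^(1−C(7,2)) = 82225/131072 ≈ 0.627327.


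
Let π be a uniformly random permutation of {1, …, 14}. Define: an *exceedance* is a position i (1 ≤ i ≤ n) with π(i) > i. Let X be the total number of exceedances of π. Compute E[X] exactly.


Write X = Σ_{i=1}^{14} X_i, where X_i = 1_{π(i) > i}.
For each fixed i, π(i) is uniform over {1, …, 14} (marginal of a uniform permutation), so P[π(i) > i] = (n − i)/n. Summing: Σ_{i=1}^{14} (n − i)/n = (0 + 1 + … + 13)/14 = 14(14 − 1)/(2·14) = (14 − 1)/2.
Hence E[X] = Σ_{i=1}^{14} (14 − i)/14 = 13/2 ≈ 6.500000.

E[X] = 13/2 = 6.500000.


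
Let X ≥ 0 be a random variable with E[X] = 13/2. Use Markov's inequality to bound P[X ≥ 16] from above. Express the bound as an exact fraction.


μ = E[X] = 13/2, a = 16.
Markov: P[X ≥ 16] ≤ μ/a = (13/2)/16 = 13/32.
Numerically: ≈ 0.40625.
(Since a = 16 > μ = 6.50000, the bound 13/32 is < 1 and informative.)

P[X ≥ 16] ≤ 13/32 ≈ 0.40625.


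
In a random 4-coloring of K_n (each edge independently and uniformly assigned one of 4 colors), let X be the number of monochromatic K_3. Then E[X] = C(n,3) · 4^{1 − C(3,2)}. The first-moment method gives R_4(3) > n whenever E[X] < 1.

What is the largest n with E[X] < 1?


We need C(n, 3) · 4^{1 − 3} < 1, i.e. C(n, 3) < 4^{3 − 1} = 16.
Check values of n near the boundary:
  n = 3: C(3, 3) = 1; 1 < 16? YES
  n = 4: C(4, 3) = 4; 4 < 16? YES
  n = 5: C(5, 3) = 10; 10 < 16? YES
  n = 6: C(6, 3) = 20; 20 < 16? NO
The largest n with C(n, 3) < 16 is n = 5 (where E[X] = 5/8 ≈ 0.6250). Hence R_4(3) > 5, i.e. R_4(3) ≥ 6.

Largest n = 5; hence R_4(3) > 5.


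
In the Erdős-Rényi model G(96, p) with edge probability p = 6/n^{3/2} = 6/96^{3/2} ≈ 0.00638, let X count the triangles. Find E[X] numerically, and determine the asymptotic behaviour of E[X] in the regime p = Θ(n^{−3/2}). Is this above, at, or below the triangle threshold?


Number of potential triangles: C(96, 3) = 142880.
Each occurs with probability p³ ≈ (0.00638)³ ≈ 2.59557e-07.
By linearity: E[X] = C(96, 3)·p³ ≈ 142880 · 2.59557e-07 ≈ 0.037.
Since α = 3/2 > 1, p = c/n^{3/2} = o(1/n) is below the triangle threshold p ~ 1/n. Asymptotically E[X] ~ (c³/6)·n^{3(1−α)} = (6³/6)·n^{-1.5} → 0, so by Markov's inequality G has no triangles w.h.p.

E[X] ≈ 0.037; in regime p = Θ(1/n^{3/2}) E[X] tends to 0 (below the triangle threshold p ~ 1/n).


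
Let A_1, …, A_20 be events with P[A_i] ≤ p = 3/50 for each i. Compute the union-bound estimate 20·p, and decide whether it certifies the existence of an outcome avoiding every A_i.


Union bound: P[∪_{i=1}^{20} A_i] ≤ Σ_i P[A_i] ≤ 20·p = 20·(3/50) = 6/5.
Numerically: 6/5 ≈ 1.2000000.
Is 6/5 < 1? NO.
Since the bound 6/5 is ≥ 1, the union bound is uninformative here; it does NOT by itself certify existence.

20·p = 6/5 ≈ 1.2000000; existence NOT certified by the union bound.


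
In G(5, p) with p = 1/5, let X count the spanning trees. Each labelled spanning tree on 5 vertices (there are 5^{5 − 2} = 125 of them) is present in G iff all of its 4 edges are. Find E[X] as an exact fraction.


K_5 has 5^{5 − 2} = 125 labelled spanning trees.
For each such spanning tree H, let X_H = 1 if all 4 edges of H are present in G. Then P[X_H = 1] = p^{4} = (1/5)^{4} = 1/625.
Summing the indicators: E[X] = Σ_H E[X_H] = 125 · p^{4} = 125 · 1/625 = 1/5.
Numerically: E[X] ≈ 0.2.

E[X] = 125 · (1/5)^{4} = 1/5 ≈ 0.2.


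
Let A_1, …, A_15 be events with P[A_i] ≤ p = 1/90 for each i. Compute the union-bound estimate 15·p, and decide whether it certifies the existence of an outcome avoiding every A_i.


Union bound: P[∪_{i=1}^{15} A_i] ≤ Σ_i P[A_i] ≤ 15·p = 15·(1/90) = 1/6.
Numerically: 1/6 ≈ 0.167.
Is 1/6 < 1? YES.
Since P[∪ A_i] ≤ 1/6 < 1, the complement has P[∩ A_i^c] ≥ 1 − 1/6 = 5/6 > 0, so some outcome avoids every A_i.

15·p = 1/6 ≈ 0.167; existence CERTIFIED by the union bound.


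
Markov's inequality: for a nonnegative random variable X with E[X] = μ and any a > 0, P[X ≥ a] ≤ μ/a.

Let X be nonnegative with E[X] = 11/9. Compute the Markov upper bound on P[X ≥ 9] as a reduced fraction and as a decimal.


μ = E[X] = 11/9, a = 9.
Markov: P[X ≥ 9] ≤ μ/a = (11/9)/9 = 11/81.
Numerically: ≈ 0.1358.
(Since a = 9 > μ = 1.2222, the bound 11/81 is < 1 and informative.)

P[X ≥ 9] ≤ 11/81 ≈ 0.1358.


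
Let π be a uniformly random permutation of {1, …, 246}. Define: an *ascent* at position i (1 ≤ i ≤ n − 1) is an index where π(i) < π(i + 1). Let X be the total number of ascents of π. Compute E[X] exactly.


Write X = Σ X_I over i = 1, …, 245, with X_I the indicator of one ascent.
There are 245 indicators.
For each fixed i, the pair (π(i), π(i+1)) is a uniformly random ordered pair of distinct values from {1, …, 246}; by symmetry P[π(i) < π(i+1)] = 1/2.
By linearity: E[X] = 245 · (1/2) = (246 − 1) · (1/2) = 245/2 ≈ 122.5000.

E[X] = 245/2 = 122.5000.


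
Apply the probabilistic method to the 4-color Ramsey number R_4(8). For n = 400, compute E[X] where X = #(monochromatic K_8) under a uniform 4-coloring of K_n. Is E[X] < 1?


E[X] = C(400, 8) · 4^{1 − 28} = 15148408086508950 · 4^{−27} = 15148408086508950/18014398509481984.
As a reduced fraction: E[X] = 7574204043254475/9007199254740992 ≈ 0.840906.
Is E[X] < 1? YES.
Since E[X] < 1, there exists a 4-coloring of K_{400} with no monochromatic K_8; hence R_4(8) > 400.

E[X] = 7574204043254475/9007199254740992 ≈ 0.840906; E[X] < 1, so R_4(8) > 400.


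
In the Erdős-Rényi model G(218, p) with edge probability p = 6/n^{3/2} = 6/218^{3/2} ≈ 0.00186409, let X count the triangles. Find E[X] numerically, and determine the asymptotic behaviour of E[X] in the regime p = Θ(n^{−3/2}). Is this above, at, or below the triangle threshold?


Number of potential triangles: C(218, 3) = 1703016.
Each occurs with probability p³ ≈ (0.00186409)³ ≈ 6.47738230e-09.
By linearity: E[X] = C(218, 3)·p³ ≈ 1703016 · 6.47738230e-09 ≈ 0.011031.
Since α = 3/2 > 1, p = c/n^{3/2} = o(1/n) is below the triangle threshold p ~ 1/n. Asymptotically E[X] ~ (c³/6)·n^{3(1−α)} = (6³/6)·n^{-1.5} → 0, so by Markov's inequality G has no triangles w.h.p.

E[X] ≈ 0.011031; in regime p = Θ(1/n^{3/2}) E[X] tends to 0 (below the triangle threshold p ~ 1/n).


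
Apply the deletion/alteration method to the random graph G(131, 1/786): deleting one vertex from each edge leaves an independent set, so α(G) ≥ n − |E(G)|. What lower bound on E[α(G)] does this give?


E[|E(G)|] = C(131, 2)·p = 8515 · (1/786) = 65/6.
E[α(G)] ≥ n − E[|E(G)|] = 131 − 65/6 = 721/6.
Numerically: ≈ 120.166667.
(This is only a lower bound; the true E[α(G)] may be larger.)

E[α(G)] ≥ 721/6 ≈ 120.166667.


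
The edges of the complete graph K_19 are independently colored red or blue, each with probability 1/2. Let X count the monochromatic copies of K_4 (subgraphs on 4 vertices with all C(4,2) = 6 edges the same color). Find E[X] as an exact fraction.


Let X = Σ_S X_S over the C(19, 4) = 3876 subsets S of size 4, where X_S = 1 if the K_4 on S is monochromatic.
For a fixed S, the K_4 on S has C(4, 2) = 6 edges. P[all 6 edges red] = (1/2)^6, and likewise for blue, so P[monochromatic] = 2·(1/2)^6 = 2^{1 − 6} = 1/32.
By linearity: E[X] = C(19, 4) · 2^{1 − 6} = 3876 · 1/32 = 969/8.
Numerically: E[X] ≈ 121.125000.

E[X] = C(19,4)·2^(1−C(4,2)) = 969/8 ≈ 121.125000.
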